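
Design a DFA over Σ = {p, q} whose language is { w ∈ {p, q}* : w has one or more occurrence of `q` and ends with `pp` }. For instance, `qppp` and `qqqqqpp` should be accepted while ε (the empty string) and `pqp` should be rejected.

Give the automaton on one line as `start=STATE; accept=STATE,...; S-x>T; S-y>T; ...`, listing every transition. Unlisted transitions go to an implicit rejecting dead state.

Handle the two conditions separately and then intersect. One (3 states) tracks the count of `q`s, saturating at 2; the other (3 states) tracks how much of the suffix `pp` has currently been matched. Each combined state is a pair, one component from each; accept when both components accept. Equivalent product states are then merged.
A 4-state machine:
        p   q  
>  S0   S0  S1 
   S1   S2  S1 
   S2   S3  S1 
 * S3   S3  S1 
(> = start, * = accepting)

start=S0; accept=S3; S0-p>S0; S0-q>S1; S1-p>S2; S1-q>S1; S2-p>S3; S2-q>S1; S3-p>S3; S3-q>S1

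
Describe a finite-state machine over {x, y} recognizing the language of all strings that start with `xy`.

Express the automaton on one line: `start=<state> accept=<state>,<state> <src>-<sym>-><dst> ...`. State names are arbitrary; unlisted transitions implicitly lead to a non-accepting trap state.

start=S0 accept=S2 S0-x->S1 S0-y->S3 S1-x->S3 S1-y->S2 S2-x->S2 S2-y->S2 S3-x->S3 S3-y->S3

Check the first 2 symbols one by one: S0 through S1 record how many have matched `xy` so far; any wrong symbol goes to the dead state S3. After all 2 match we enter the accepting sink S2.
4 states suffice.
        x   y  
>  S0   S1  S3 
   S1   S3  S2 
 * S2   S2  S2 
   S3   S3  S3 
(> = start, * = accepting)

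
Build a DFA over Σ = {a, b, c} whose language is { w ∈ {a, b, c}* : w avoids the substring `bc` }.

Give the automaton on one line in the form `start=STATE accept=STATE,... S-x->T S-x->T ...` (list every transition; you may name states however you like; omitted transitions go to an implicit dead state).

start=q0 accept=q0,q1 q0-a->q0 q0-b->q1 q0-c->q0 q1-a->q0 q1-b->q1 q1-c->q2 q2-a->q2 q2-b->q2 q2-c->q2

Track partial matches of the forbidden pattern `bc`. State q2 is a dead state reached once `bc` has occurred; every other state accepts. q0 means no part of `bc` is currently matched.
        a   b   c  
>* q0   q0  q1  q0 
 * q1   q0  q1  q2 
   q2   q2  q2  q2 
(> = start, * = accepting)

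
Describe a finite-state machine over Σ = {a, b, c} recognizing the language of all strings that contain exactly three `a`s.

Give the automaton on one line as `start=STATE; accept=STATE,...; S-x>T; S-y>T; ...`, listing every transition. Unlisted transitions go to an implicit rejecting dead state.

Only the number of `a`s matters, and only up to 4. Make a chain q0 → q1 → q2 → q3 → q4 advanced by each `a` (with q4 absorbing); every other symbol self-loops. The accepting set is {q3}.
        a   b   c  
>  q0   q1  q0  q0 
   q1   q2  q1  q1 
   q2   q3  q2  q2 
 * q3   q4  q3  q3 
   q4   q4  q4  q4 
(> = start, * = accepting)

start=q0; accept=q3; q0-a>q1; q0-b>q0; q0-c>q0; q1-a>q2; q1-b>q1; q1-c>q1; q2-a>q3; q2-b>q2; q2-c>q2; q3-a>q4; q3-b>q3; q3-c>q3; q4-a>q4; q4-b>q4; q4-c>q4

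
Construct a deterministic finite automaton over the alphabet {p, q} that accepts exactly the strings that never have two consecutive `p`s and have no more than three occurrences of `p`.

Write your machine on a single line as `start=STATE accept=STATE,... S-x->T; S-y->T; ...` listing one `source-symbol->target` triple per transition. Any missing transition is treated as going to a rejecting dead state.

start=S0; accept=S0,S1,S3,S4,S5,S6; S0-p->S1; S0-q->S0; S1-p->S2; S1-q->S3; S2-p->S2; S2-q->S2; S3-p->S4; S3-q->S3; S4-p->S2; S4-q->S5; S5-p->S6; S5-q->S5; S6-p->S2; S6-q->S6

Handle the two conditions separately and then intersect. The first has 3 states tracking partial matches of the forbidden pattern `pp`; the second has 5 states tracking the count of `p`s, saturating at 4. A product state is a pair (one from each), accepting exactly when both do. Minimizing collapses redundant product states.
7 states suffice.
        p   q  
>* S0   S1  S0 
 * S1   S2  S3 
   S2   S2  S2 
 * S3   S4  S3 
 * S4   S2  S5 
 * S5   S6  S5 
 * S6   S2  S6 
(> = start, * = accepting)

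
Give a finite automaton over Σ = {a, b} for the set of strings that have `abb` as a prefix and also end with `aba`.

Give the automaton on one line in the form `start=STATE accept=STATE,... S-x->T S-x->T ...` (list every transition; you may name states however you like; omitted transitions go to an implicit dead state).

Run two small machines in parallel and take their product. One (5 states) tracks whether the input so far still matches the prefix `abb`; the other (4 states) tracks how much of the suffix `aba` has currently been matched. Each combined state is a pair, one component from each; accept when both components accept. Equivalent product states are then merged.
With 8 states:
        a   b  
>  s0   s1  s2 
   s1   s2  s3 
   s2   s2  s2 
   s3   s2  s4 
   s4   s5  s4 
   s5   s5  s6 
   s6   s7  s4 
 * s7   s5  s6 
(> = start, * = accepting)

start=s0 accept=s7 s0-a->s1 s0-b->s2 s1-a->s2 s1-b->s3 s2-a->s2 s2-b->s2 s3-a->s2 s3-b->s4 s4-a->s5 s4-b->s4 s5-a->s5 s5-b->s6 s6-a->s7 s6-b->s4 s7-a->s5 s7-b->s6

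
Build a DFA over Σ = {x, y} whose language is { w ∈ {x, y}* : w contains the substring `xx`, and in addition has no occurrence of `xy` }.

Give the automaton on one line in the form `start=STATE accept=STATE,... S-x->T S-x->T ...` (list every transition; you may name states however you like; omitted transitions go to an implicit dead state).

start=S0 accept=S2 S0-x->S1 S0-y->S0 S1-x->S2 S1-y->S3 S2-x->S2 S2-y->S4 S3-x->S5 S3-y->S3 S4-x->S4 S4-y->S4 S5-x->S4 S5-y->S3

Handle the two conditions separately and then intersect. One (3 states) tracks whether and how much of `xx` has been seen; the other (3 states) tracks partial matches of the forbidden pattern `xy`. Each combined state is a pair, one component from each; accept when both components accept.
6 states suffice.
        x   y  
>  S0   S1  S0 
   S1   S2  S3 
 * S2   S2  S4 
   S3   S5  S3 
   S4   S4  S4 
   S5   S4  S3 
(> = start, * = accepting)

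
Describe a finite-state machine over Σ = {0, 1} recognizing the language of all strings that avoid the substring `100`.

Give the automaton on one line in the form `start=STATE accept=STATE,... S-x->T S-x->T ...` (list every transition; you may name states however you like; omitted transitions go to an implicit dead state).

This is the complement of 'contains `100`'. Use the same substring-matching states — A through D holding how much of `100` has just been matched — but flip the accepting set: everything except the trap D accepts.
       0  1 
>* A   A  B 
 * B   C  B 
 * C   D  B 
   D   D  D 
(> = start, * = accepting)

start=A accept=A,B,C A-0->A A-1->B B-0->C B-1->B C-0->D C-1->B D-0->D D-1->D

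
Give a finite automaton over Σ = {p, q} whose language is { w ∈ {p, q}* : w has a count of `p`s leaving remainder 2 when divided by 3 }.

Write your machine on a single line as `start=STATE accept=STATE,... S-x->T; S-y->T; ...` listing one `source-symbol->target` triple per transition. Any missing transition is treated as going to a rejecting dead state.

start=s0; accept=s2; s0-p->s1; s0-q->s0; s1-p->s2; s1-q->s1; s2-p->s0; s2-q->s2

Keep the running count of `p`s modulo 3: each `p` advances along the cycle s0 → s1 → s2 → s0 while other symbols loop. Accept at s2.
        p   q  
>  s0   s1  s0 
   s1   s2  s1 
 * s2   s0  s2 
(> = start, * = accepting)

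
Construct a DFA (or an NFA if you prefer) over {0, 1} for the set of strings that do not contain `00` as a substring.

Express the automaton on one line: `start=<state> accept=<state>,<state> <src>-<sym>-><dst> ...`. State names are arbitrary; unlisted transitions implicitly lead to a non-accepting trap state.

start=S0 accept=S0,S1 S0-0->S1 S0-1->S0 S1-0->S2 S1-1->S0 S2-0->S2 S2-1->S2

Track partial matches of the forbidden pattern `00`. State S2 is a dead state reached once `00` has occurred; every other state accepts. S0 means no part of `00` is currently matched.
With 3 states:
        0   1  
>* S0   S1  S0 
 * S1   S2  S0 
   S2   S2  S2 
(> = start, * = accepting)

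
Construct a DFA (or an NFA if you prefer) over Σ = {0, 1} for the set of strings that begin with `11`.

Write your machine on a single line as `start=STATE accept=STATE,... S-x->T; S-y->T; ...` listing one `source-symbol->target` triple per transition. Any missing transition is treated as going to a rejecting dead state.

start=A; accept=C; A-0->D; A-1->B; B-0->D; B-1->C; C-0->C; C-1->C; D-0->D; D-1->D

Walk along `11` while the input agrees: from A take `1` to B, and so on. Any deviation drops to the rejecting sink D. Once C is reached the prefix is confirmed and every continuation is accepted.
A 4-state machine:
       0  1 
>  A   D  B 
   B   D  C 
 * C   C  C 
   D   D  D 
(> = start, * = accepting)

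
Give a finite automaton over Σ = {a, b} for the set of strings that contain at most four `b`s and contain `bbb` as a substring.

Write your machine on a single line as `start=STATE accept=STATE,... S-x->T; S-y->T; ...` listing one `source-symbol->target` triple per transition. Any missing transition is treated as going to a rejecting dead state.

Run two small machines in parallel and take their product. One (6 states) tracks the count of `b`s, saturating at 5; the other (4 states) tracks whether and how much of `bbb` has been seen. Each combined state is a pair, one component from each; accept when both components accept.
18 states suffice.
          a    b  
>  q0     q0   q1 
   q1     q2   q3 
   q2     q2   q4 
   q3     q5   q6 
   q4     q5   q7 
   q5     q5   q8 
 * q6     q6   q9 
   q7    q10   q9 
   q8    q10  q11 
 * q9     q9  q12 
   q10   q10  q13 
   q11   q14  q12 
   q12   q12  q12 
   q13   q14  q15 
   q14   q14  q16 
   q15   q17  q12 
   q16   q17  q15 
   q17   q17  q16 
(> = start, * = accepting)

start=q0; accept=q6,q9; q0-a->q0; q0-b->q1; q1-a->q2; q1-b->q3; q2-a->q2; q2-b->q4; q3-a->q5; q3-b->q6; q4-a->q5; q4-b->q7; q5-a->q5; q5-b->q8; q6-a->q6; q6-b->q9; q7-a->q10; q7-b->q9; q8-a->q10; q8-b->q11; q9-a->q9; q9-b->q12; q10-a->q10; q10-b->q13; q11-a->q14; q11-b->q12; q12-a->q12; q12-b->q12; q13-a->q14; q13-b->q15; q14-a->q14; q14-b->q16; q15-a->q17; q15-b->q12; q16-a->q17; q16-b->q15; q17-a->q17; q17-b->q16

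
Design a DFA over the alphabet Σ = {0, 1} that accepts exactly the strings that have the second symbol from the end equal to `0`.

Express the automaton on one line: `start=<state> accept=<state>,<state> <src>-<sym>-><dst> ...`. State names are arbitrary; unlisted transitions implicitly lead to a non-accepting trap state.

start=S0 accept=S3,S4 S0-0->S1 S0-1->S2 S1-0->S3 S1-1->S4 S2-0->S5 S2-1->S6 S3-0->S3 S3-1->S4 S4-0->S5 S4-1->S6 S5-0->S3 S5-1->S4 S6-0->S5 S6-1->S6

Because acceptance depends on a position counted from the end, the machine has to buffer the most recent 2 symbols. Make each state the string of the last up-to-2 symbols read; on input `x` shift the window left and append `x`. Accept when the buffered window has length 2 and begins with `0`.
        0   1  
>  S0   S1  S2 
   S1   S3  S4 
   S2   S5  S6 
 * S3   S3  S4 
 * S4   S5  S6 
   S5   S3  S4 
   S6   S5  S6 
(> = start, * = accepting)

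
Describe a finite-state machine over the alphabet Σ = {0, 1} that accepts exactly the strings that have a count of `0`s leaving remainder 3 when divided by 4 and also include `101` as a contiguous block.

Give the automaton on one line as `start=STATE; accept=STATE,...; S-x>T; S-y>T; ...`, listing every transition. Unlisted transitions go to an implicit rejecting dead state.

Handle the two conditions separately and then intersect. The first has 4 states tracking the count of `0`s modulo 4; the second has 4 states tracking whether and how much of `101` has been seen. A product state is a pair (one from each), accepting exactly when both do.
A 16-state machine:
          0    1  
>  s0     s1   s2 
   s1     s3   s4 
   s2     s5   s2 
   s3     s6   s7 
   s4     s8   s4 
   s5     s3   s9 
   s6     s0  s10 
   s7    s11   s7 
   s8     s6  s12 
   s9    s12   s9 
   s10   s13  s10 
   s11    s0  s14 
   s12   s14  s12 
   s13    s1  s15 
 * s14   s15  s14 
   s15    s9  s15 
(> = start, * = accepting)

start=s0; accept=s14; s0-0>s1; s0-1>s2; s1-0>s3; s1-1>s4; s2-0>s5; s2-1>s2; s3-0>s6; s3-1>s7; s4-0>s8; s4-1>s4; s5-0>s3; s5-1>s9; s6-0>s0; s6-1>s10; s7-0>s11; s7-1>s7; s8-0>s6; s8-1>s12; s9-0>s12; s9-1>s9; s10-0>s13; s10-1>s10; s11-0>s0; s11-1>s14; s12-0>s14; s12-1>s12; s13-0>s1; s13-1>s15; s14-0>s15; s14-1>s14; s15-0>s9; s15-1>s15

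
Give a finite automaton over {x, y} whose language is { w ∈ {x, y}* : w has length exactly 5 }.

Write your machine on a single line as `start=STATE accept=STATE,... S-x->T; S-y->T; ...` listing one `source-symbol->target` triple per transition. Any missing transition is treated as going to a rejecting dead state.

start=s0; accept=s5; s0-x->s1; s0-y->s1; s1-x->s2; s1-y->s2; s2-x->s3; s2-y->s3; s3-x->s4; s3-y->s4; s4-x->s5; s4-y->s5; s5-x->s6; s5-y->s6; s6-x->s6; s6-y->s6

Count input length up to 6: every symbol moves from s0 toward s6, which means 'more than 5' and absorbs. Accept from {s5}.
        x   y  
>  s0   s1  s1 
   s1   s2  s2 
   s2   s3  s3 
   s3   s4  s4 
   s4   s5  s5 
 * s5   s6  s6 
   s6   s6  s6 
(> = start, * = accepting)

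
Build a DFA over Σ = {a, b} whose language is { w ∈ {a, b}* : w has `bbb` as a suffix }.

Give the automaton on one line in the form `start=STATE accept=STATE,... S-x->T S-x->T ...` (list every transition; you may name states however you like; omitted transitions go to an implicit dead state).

start=s0 accept=s3 s0-a->s0 s0-b->s1 s1-a->s0 s1-b->s2 s2-a->s0 s2-b->s3 s3-a->s0 s3-b->s3

Let each state record the length of the longest suffix of the input read so far that is also a prefix of `bbb`. s1 means the last symbol is `b`; s2 means the last 2 symbols are `bb`; s3 means the last 3 symbols are `bbb`. Accept only at s3, where the string currently ends in `bbb`.
        a   b  
>  s0   s0  s1 
   s1   s0  s2 
   s2   s0  s3 
 * s3   s0  s3 
(> = start, * = accepting)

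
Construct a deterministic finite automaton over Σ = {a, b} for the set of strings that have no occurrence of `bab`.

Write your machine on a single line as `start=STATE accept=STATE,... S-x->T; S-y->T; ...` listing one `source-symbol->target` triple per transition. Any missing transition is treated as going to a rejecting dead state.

Track partial matches of the forbidden pattern `bab`. State q3 is a dead state reached once `bab` has occurred; every other state accepts. q0 means no part of `bab` is currently matched.
With 4 states:
        a   b  
>* q0   q0  q1 
 * q1   q2  q1 
 * q2   q0  q3 
   q3   q3  q3 
(> = start, * = accepting)

start=q0; accept=q0,q1,q2; q0-a->q0; q0-b->q1; q1-a->q2; q1-b->q1; q2-a->q0; q2-b->q3; q3-a->q3; q3-b->q3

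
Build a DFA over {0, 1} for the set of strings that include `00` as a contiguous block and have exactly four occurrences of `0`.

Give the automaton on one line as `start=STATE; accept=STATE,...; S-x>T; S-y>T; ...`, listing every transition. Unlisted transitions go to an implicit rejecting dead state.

Build one automaton per condition and run them in lockstep. One (3 states) tracks whether and how much of `00` has been seen; the other (6 states) tracks the count of `0`s, saturating at 5. Each combined state is a pair, one component from each; accept when both components accept. After merging equivalent states the machine shrinks.
A 10-state machine:
        0   1  
>  q0   q1  q0 
   q1   q2  q3 
   q2   q4  q2 
   q3   q5  q3 
   q4   q6  q4 
   q5   q4  q7 
 * q6   q8  q6 
   q7   q9  q7 
   q8   q8  q8 
   q9   q6  q8 
(> = start, * = accepting)

start=q0; accept=q6; q0-0>q1; q0-1>q0; q1-0>q2; q1-1>q3; q2-0>q4; q2-1>q2; q3-0>q5; q3-1>q3; q4-0>q6; q4-1>q4; q5-0>q4; q5-1>q7; q6-0>q8; q6-1>q6; q7-0>q9; q7-1>q7; q8-0>q8; q8-1>q8; q9-0>q6; q9-1>q8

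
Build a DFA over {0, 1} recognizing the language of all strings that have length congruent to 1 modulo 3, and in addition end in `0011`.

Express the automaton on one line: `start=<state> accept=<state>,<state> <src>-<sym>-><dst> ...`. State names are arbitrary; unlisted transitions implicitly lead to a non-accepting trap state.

start=s0 accept=s6 s0-0->s1 s0-1->s2 s1-0->s3 s1-1->s4 s2-0->s4 s2-1->s4 s3-0->s0 s3-1->s5 s4-0->s0 s4-1->s0 s5-0->s1 s5-1->s6 s6-0->s4 s6-1->s4

Run two small machines in parallel and take their product. One (3 states) tracks the input length modulo 3; the other (5 states) tracks how much of the suffix `0011` has currently been matched. Each combined state is a pair, one component from each; accept when both components accept. Equivalent product states are then merged.
A 7-state machine:
        0   1  
>  s0   s1  s2 
   s1   s3  s4 
   s2   s4  s4 
   s3   s0  s5 
   s4   s0  s0 
   s5   s1  s6 
 * s6   s4  s4 
(> = start, * = accepting)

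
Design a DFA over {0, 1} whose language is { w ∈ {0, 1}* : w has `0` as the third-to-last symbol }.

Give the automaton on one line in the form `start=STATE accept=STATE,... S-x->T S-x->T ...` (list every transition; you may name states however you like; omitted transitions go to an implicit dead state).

Because acceptance depends on a position counted from the end, the machine has to buffer the most recent 3 symbols. Make each state the string of the last up-to-3 symbols read; on input `x` shift the window left and append `x`. Accept when the buffered window has length 3 and begins with `0`.
15 states suffice.
          0    1  
>  q0     q1   q2 
   q1     q3   q4 
   q2     q5   q6 
   q3     q7   q8 
   q4     q9  q10 
   q5    q11  q12 
   q6    q13  q14 
 * q7     q7   q8 
 * q8     q9  q10 
 * q9    q11  q12 
 * q10   q13  q14 
   q11    q7   q8 
   q12    q9  q10 
   q13   q11  q12 
   q14   q13  q14 
(> = start, * = accepting)

start=q0 accept=q7,q8,q9,q10 q0-0->q1 q0-1->q2 q1-0->q3 q1-1->q4 q2-0->q5 q2-1->q6 q3-0->q7 q3-1->q8 q4-0->q9 q4-1->q10 q5-0->q11 q5-1->q12 q6-0->q13 q6-1->q14 q7-0->q7 q7-1->q8 q8-0->q9 q8-1->q10 q9-0->q11 q9-1->q12 q10-0->q13 q10-1->q14 q11-0->q7 q11-1->q8 q12-0->q9 q12-1->q10 q13-0->q11 q13-1->q12 q14-0->q13 q14-1->q14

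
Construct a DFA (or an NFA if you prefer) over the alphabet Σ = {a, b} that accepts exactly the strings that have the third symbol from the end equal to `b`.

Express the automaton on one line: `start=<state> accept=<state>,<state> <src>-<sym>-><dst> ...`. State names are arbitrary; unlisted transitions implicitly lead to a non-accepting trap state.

start=S0 accept=S11,S12,S13,S14 S0-a->S1 S0-b->S2 S1-a->S3 S1-b->S4 S2-a->S5 S2-b->S6 S3-a->S7 S3-b->S8 S4-a->S9 S4-b->S10 S5-a->S11 S5-b->S12 S6-a->S13 S6-b->S14 S7-a->S7 S7-b->S8 S8-a->S9 S8-b->S10 S9-a->S11 S9-b->S12 S10-a->S13 S10-b->S14 S11-a->S7 S11-b->S8 S12-a->S9 S12-b->S10 S13-a->S11 S13-b->S12 S14-a->S13 S14-b->S14

Because acceptance depends on a position counted from the end, the machine has to buffer the most recent 3 symbols. Make each state the string of the last up-to-3 symbols read; on input `x` shift the window left and append `x`. Accept when the buffered window has length 3 and begins with `b`.
          a    b  
>  S0     S1   S2 
   S1     S3   S4 
   S2     S5   S6 
   S3     S7   S8 
   S4     S9  S10 
   S5    S11  S12 
   S6    S13  S14 
   S7     S7   S8 
   S8     S9  S10 
   S9    S11  S12 
   S10   S13  S14 
 * S11    S7   S8 
 * S12    S9  S10 
 * S13   S11  S12 
 * S14   S13  S14 
(> = start, * = accepting)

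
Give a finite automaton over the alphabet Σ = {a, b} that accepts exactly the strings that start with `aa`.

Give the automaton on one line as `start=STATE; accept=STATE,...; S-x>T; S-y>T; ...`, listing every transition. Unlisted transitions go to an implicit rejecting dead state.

Walk along `aa` while the input agrees: from q0 take `a` to q1, and so on. Any deviation drops to the rejecting sink q3. Once q2 is reached the prefix is confirmed and every continuation is accepted.
With 4 states:
        a   b  
>  q0   q1  q3 
   q1   q2  q3 
 * q2   q2  q2 
   q3   q3  q3 
(> = start, * = accepting)

start=q0; accept=q2; q0-a>q1; q0-b>q3; q1-a>q2; q1-b>q3; q2-a>q2; q2-b>q2; q3-a>q3; q3-b>q3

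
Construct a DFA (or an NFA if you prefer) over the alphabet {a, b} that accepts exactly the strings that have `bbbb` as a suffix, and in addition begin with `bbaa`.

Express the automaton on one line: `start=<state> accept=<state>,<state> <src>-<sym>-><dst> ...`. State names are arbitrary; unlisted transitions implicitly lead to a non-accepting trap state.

Build one automaton per condition and run them in lockstep. One (5 states) tracks how much of the suffix `bbbb` has currently been matched; the other (6 states) tracks whether the input so far still matches the prefix `bbaa`. Each combined state is a pair, one component from each; accept when both components accept. Equivalent product states are then merged.
A 10-state machine:
        a   b  
>  q0   q1  q2 
   q1   q1  q1 
   q2   q1  q3 
   q3   q4  q1 
   q4   q5  q1 
   q5   q5  q6 
   q6   q5  q7 
   q7   q5  q8 
   q8   q5  q9 
 * q9   q5  q9 
(> = start, * = accepting)

start=q0 accept=q9 q0-a->q1 q0-b->q2 q1-a->q1 q1-b->q1 q2-a->q1 q2-b->q3 q3-a->q4 q3-b->q1 q4-a->q5 q4-b->q1 q5-a->q5 q5-b->q6 q6-a->q5 q6-b->q7 q7-a->q5 q7-b->q8 q8-a->q5 q8-b->q9 q9-a->q5 q9-b->q9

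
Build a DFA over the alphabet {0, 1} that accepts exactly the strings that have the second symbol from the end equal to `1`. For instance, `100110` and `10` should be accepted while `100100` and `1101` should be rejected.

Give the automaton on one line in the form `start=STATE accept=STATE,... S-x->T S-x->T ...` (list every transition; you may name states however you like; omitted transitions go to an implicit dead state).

start=q0 accept=q5,q6 q0-0->q1 q0-1->q2 q1-0->q3 q1-1->q4 q2-0->q5 q2-1->q6 q3-0->q3 q3-1->q4 q4-0->q5 q4-1->q6 q5-0->q3 q5-1->q4 q6-0->q5 q6-1->q6

A DFA must remember the last 2 symbols (since which symbol is second-to-last isn't known until the input ends). Use one state per possible window of the last ≤2 symbols; accept from those whose window starts with `1`.
7 states suffice.
        0   1  
>  q0   q1  q2 
   q1   q3  q4 
   q2   q5  q6 
   q3   q3  q4 
   q4   q5  q6 
 * q5   q3  q4 
 * q6   q5  q6 
(> = start, * = accepting)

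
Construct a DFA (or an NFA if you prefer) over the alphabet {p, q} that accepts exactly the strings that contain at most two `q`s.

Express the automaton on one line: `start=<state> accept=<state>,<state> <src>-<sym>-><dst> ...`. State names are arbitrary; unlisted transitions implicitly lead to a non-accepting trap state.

start=S0 accept=S0,S1,S2 S0-p->S0 S0-q->S1 S1-p->S1 S1-q->S2 S2-p->S2 S2-q->S3 S3-p->S3 S3-q->S3

Count `q`s, saturating at 3: states S0 through S2 mean 0 through 2 `q`s seen; S3 means more than 2. Each `q` increments (capped at S3); other symbols loop. Accept from {S0, S1, S2}.
With 4 states:
        p   q  
>* S0   S0  S1 
 * S1   S1  S2 
 * S2   S2  S3 
   S3   S3  S3 
(> = start, * = accepting)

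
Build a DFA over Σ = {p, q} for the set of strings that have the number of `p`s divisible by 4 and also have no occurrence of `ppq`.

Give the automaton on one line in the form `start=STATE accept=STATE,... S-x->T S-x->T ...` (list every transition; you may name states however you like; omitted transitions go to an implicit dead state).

start=s0 accept=s0,s7,s12 s0-p->s1 s0-q->s0 s1-p->s2 s1-q->s3 s2-p->s4 s2-q->s5 s3-p->s6 s3-q->s3 s4-p->s7 s4-q->s5 s5-p->s5 s5-q->s5 s6-p->s4 s6-q->s8 s7-p->s9 s7-q->s5 s8-p->s10 s8-q->s8 s9-p->s2 s9-q->s5 s10-p->s7 s10-q->s11 s11-p->s12 s11-q->s11 s12-p->s9 s12-q->s0

Handle the two conditions separately and then intersect. One (4 states) tracks the count of `p`s modulo 4; the other (4 states) tracks partial matches of the forbidden pattern `ppq`. Each combined state is a pair, one component from each; accept when both components accept. Minimizing collapses redundant product states.
A 13-state machine:
          p    q  
>* s0     s1   s0 
   s1     s2   s3 
   s2     s4   s5 
   s3     s6   s3 
   s4     s7   s5 
   s5     s5   s5 
   s6     s4   s8 
 * s7     s9   s5 
   s8    s10   s8 
   s9     s2   s5 
   s10    s7  s11 
   s11   s12  s11 
 * s12    s9   s0 
(> = start, * = accepting)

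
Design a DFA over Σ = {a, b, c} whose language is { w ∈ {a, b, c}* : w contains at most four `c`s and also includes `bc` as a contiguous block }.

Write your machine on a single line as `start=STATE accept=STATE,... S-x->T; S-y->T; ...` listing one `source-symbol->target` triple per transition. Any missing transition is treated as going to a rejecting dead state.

start=q0; accept=q3,q6,q9,q12; q0-a->q0; q0-b->q1; q0-c->q2; q1-a->q0; q1-b->q1; q1-c->q3; q2-a->q2; q2-b->q4; q2-c->q5; q3-a->q3; q3-b->q3; q3-c->q6; q4-a->q2; q4-b->q4; q4-c->q6; q5-a->q5; q5-b->q7; q5-c->q8; q6-a->q6; q6-b->q6; q6-c->q9; q7-a->q5; q7-b->q7; q7-c->q9; q8-a->q8; q8-b->q10; q8-c->q11; q9-a->q9; q9-b->q9; q9-c->q12; q10-a->q8; q10-b->q10; q10-c->q12; q11-a->q11; q11-b->q11; q11-c->q11; q12-a->q12; q12-b->q12; q12-c->q11

Run two small machines in parallel and take their product. One (6 states) tracks the count of `c`s, saturating at 5; the other (3 states) tracks whether and how much of `bc` has been seen. Each combined state is a pair, one component from each; accept when both components accept. After merging equivalent states the machine shrinks.
With 13 states:
          a    b    c  
>  q0     q0   q1   q2 
   q1     q0   q1   q3 
   q2     q2   q4   q5 
 * q3     q3   q3   q6 
   q4     q2   q4   q6 
   q5     q5   q7   q8 
 * q6     q6   q6   q9 
   q7     q5   q7   q9 
   q8     q8  q10  q11 
 * q9     q9   q9  q12 
   q10    q8  q10  q12 
   q11   q11  q11  q11 
 * q12   q12  q12  q11 
(> = start, * = accepting)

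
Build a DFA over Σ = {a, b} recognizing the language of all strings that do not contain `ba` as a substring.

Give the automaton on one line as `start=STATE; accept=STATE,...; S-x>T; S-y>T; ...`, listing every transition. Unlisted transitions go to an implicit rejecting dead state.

This is the complement of 'contains `ba`'. Use the same substring-matching states — s0 through s2 holding how much of `ba` has just been matched — but flip the accepting set: everything except the trap s2 accepts.
3 states suffice.
        a   b  
>* s0   s0  s1 
 * s1   s2  s1 
   s2   s2  s2 
(> = start, * = accepting)

start=s0; accept=s0,s1; s0-a>s0; s0-b>s1; s1-a>s2; s1-b>s1; s2-a>s2; s2-b>s2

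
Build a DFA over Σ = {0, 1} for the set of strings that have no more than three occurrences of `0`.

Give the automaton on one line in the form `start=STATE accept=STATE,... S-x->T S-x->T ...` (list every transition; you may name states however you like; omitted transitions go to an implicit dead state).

start=q0 accept=q0,q1,q2,q3 q0-0->q1 q0-1->q0 q1-0->q2 q1-1->q1 q2-0->q3 q2-1->q2 q3-0->q4 q3-1->q3 q4-0->q4 q4-1->q4

Count `0`s, saturating at 4: states q0 through q3 mean 0 through 3 `0`s seen; q4 means more than 3. Each `0` increments (capped at q4); other symbols loop. Accept from {q0, q1, q2, q3}.
5 states suffice.
        0   1  
>* q0   q1  q0 
 * q1   q2  q1 
 * q2   q3  q2 
 * q3   q4  q3 
   q4   q4  q4 
(> = start, * = accepting)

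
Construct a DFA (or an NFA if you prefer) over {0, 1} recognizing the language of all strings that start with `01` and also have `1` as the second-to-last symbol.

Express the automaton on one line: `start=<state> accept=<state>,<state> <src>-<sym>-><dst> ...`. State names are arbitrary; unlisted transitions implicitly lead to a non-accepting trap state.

Handle the two conditions separately and then intersect. The first has 4 states tracking whether the input so far still matches the prefix `01`; the second has 7 states tracking the last 2 symbols read. A product state is a pair (one from each), accepting exactly when both do. Minimizing collapses redundant product states.
A 7-state machine:
        0   1  
>  q0   q1  q2 
   q1   q2  q3 
   q2   q2  q2 
   q3   q4  q5 
 * q4   q6  q3 
 * q5   q4  q5 
   q6   q6  q3 
(> = start, * = accepting)

start=q0 accept=q4,q5 q0-0->q1 q0-1->q2 q1-0->q2 q1-1->q3 q2-0->q2 q2-1->q2 q3-0->q4 q3-1->q5 q4-0->q6 q4-1->q3 q5-0->q4 q5-1->q5 q6-0->q6 q6-1->q3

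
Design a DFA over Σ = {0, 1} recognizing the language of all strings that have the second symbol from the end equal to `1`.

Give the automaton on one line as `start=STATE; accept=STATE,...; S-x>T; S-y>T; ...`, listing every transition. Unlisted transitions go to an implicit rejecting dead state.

Because acceptance depends on a position counted from the end, the machine has to buffer the most recent 2 symbols. Make each state the string of the last up-to-2 symbols read; on input `x` shift the window left and append `x`. Accept when the buffered window has length 2 and begins with `1`.
7 states suffice.
        0   1  
>  S0   S1  S2 
   S1   S3  S4 
   S2   S5  S6 
   S3   S3  S4 
   S4   S5  S6 
 * S5   S3  S4 
 * S6   S5  S6 
(> = start, * = accepting)

start=S0; accept=S5,S6; S0-0>S1; S0-1>S2; S1-0>S3; S1-1>S4; S2-0>S5; S2-1>S6; S3-0>S3; S3-1>S4; S4-0>S5; S4-1>S6; S5-0>S3; S5-1>S4; S6-0>S5; S6-1>S6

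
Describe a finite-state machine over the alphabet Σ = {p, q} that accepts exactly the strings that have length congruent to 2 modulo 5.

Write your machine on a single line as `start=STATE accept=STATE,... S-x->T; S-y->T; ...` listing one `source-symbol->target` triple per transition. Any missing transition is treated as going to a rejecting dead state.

Only the length mod 5 matters, so use a 5-cycle: from any state, every input symbol moves to the next state, wrapping s4 back to s0. Mark s2 accepting.
        p   q  
>  s0   s1  s1 
   s1   s2  s2 
 * s2   s3  s3 
   s3   s4  s4 
   s4   s0  s0 
(> = start, * = accepting)

start=s0; accept=s2; s0-p->s1; s0-q->s1; s1-p->s2; s1-q->s2; s2-p->s3; s2-q->s3; s3-p->s4; s3-q->s4; s4-p->s0; s4-q->s0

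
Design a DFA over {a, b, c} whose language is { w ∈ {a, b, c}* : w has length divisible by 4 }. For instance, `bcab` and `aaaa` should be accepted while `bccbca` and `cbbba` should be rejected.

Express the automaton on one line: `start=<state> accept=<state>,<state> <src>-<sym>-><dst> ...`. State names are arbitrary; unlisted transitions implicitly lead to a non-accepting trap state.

Count input length modulo 4: every symbol advances one step around the cycle s0 → s1 → s2 → s3 → s0. Accept at s0.
A 4-state machine:
        a   b   c  
>* s0   s1  s1  s1 
   s1   s2  s2  s2 
   s2   s3  s3  s3 
   s3   s0  s0  s0 
(> = start, * = accepting)

start=s0 accept=s0 s0-a->s1 s0-b->s1 s0-c->s1 s1-a->s2 s1-b->s2 s1-c->s2 s2-a->s3 s2-b->s3 s2-c->s3 s3-a->s0 s3-b->s0 s3-c->s0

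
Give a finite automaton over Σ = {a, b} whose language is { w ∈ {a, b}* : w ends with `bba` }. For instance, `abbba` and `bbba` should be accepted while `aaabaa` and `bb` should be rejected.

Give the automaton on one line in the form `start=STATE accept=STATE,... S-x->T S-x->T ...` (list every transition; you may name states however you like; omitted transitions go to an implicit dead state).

start=S0 accept=S3 S0-a->S0 S0-b->S1 S1-a->S0 S1-b->S2 S2-a->S3 S2-b->S2 S3-a->S0 S3-b->S1

Remember how much of `bba` the current input suffix matches. State S0 means no match yet; S1 means the last symbol is `b`; S2 means the last 2 symbols are `bb`; S3 means the last 3 symbols are `bba`. Only S3 accepts. On a mismatch, fall back to the longest proper suffix that is still a prefix of `bba`.
With 4 states:
        a   b  
>  S0   S0  S1 
   S1   S0  S2 
   S2   S3  S2 
 * S3   S0  S1 
(> = start, * = accepting)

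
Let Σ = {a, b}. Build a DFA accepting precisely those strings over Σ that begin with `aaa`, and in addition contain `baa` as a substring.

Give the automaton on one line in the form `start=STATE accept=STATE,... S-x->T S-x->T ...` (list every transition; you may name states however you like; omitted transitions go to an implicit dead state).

Run two small machines in parallel and take their product. The first has 5 states tracking whether the input so far still matches the prefix `aaa`; the second has 4 states tracking whether and how much of `baa` has been seen. A product state is a pair (one from each), accepting exactly when both do. After merging equivalent states the machine shrinks.
8 states suffice.
        a   b  
>  S0   S1  S2 
   S1   S3  S2 
   S2   S2  S2 
   S3   S4  S2 
   S4   S4  S5 
   S5   S6  S5 
   S6   S7  S5 
 * S7   S7  S7 
(> = start, * = accepting)

start=S0 accept=S7 S0-a->S1 S0-b->S2 S1-a->S3 S1-b->S2 S2-a->S2 S2-b->S2 S3-a->S4 S3-b->S2 S4-a->S4 S4-b->S5 S5-a->S6 S5-b->S5 S6-a->S7 S6-b->S5 S7-a->S7 S7-b->S7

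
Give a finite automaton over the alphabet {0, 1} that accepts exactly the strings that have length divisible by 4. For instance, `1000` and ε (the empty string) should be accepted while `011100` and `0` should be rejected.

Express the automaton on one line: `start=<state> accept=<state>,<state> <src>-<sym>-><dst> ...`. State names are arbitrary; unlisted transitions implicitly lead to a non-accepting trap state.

start=q0 accept=q0 q0-0->q1 q0-1->q1 q1-0->q2 q1-1->q2 q2-0->q3 q2-1->q3 q3-0->q0 q3-1->q0

Count input length modulo 4: every symbol advances one step around the cycle q0 → q1 → q2 → q3 → q0. Accept at q0.
4 states suffice.
        0   1  
>* q0   q1  q1 
   q1   q2  q2 
   q2   q3  q3 
   q3   q0  q0 
(> = start, * = accepting)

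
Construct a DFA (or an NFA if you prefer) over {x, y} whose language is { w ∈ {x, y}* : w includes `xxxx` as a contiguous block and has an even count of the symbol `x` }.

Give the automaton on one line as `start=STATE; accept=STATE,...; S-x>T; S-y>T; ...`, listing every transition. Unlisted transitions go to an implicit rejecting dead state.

Build one automaton per condition and run them in lockstep. One (5 states) tracks whether and how much of `xxxx` has been seen; the other (2 states) tracks the count of `x`s modulo 2. Each combined state is a pair, one component from each; accept when both components accept.
10 states suffice.
        x   y  
>  q0   q1  q0 
   q1   q2  q3 
   q2   q4  q0 
   q3   q5  q3 
   q4   q6  q3 
   q5   q7  q0 
 * q6   q8  q6 
   q7   q9  q3 
   q8   q6  q8 
   q9   q8  q0 
(> = start, * = accepting)

start=q0; accept=q6; q0-x>q1; q0-y>q0; q1-x>q2; q1-y>q3; q2-x>q4; q2-y>q0; q3-x>q5; q3-y>q3; q4-x>q6; q4-y>q3; q5-x>q7; q5-y>q0; q6-x>q8; q6-y>q6; q7-x>q9; q7-y>q3; q8-x>q6; q8-y>q8; q9-x>q8; q9-y>q0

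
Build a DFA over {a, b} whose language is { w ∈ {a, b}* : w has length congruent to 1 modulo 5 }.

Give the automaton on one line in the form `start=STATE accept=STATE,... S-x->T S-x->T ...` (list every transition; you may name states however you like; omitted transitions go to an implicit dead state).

Count input length modulo 5: every symbol advances one step around the cycle q0 → q1 → q2 → q3 → q4 → q0. Accept at q1.
5 states suffice.
        a   b  
>  q0   q1  q1 
 * q1   q2  q2 
   q2   q3  q3 
   q3   q4  q4 
   q4   q0  q0 
(> = start, * = accepting)

start=q0 accept=q1 q0-a->q1 q0-b->q1 q1-a->q2 q1-b->q2 q2-a->q3 q2-b->q3 q3-a->q4 q3-b->q4 q4-a->q0 q4-b->q0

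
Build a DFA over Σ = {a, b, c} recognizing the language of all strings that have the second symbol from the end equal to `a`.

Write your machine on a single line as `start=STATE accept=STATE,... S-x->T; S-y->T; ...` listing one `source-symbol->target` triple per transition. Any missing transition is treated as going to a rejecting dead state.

Because acceptance depends on a position counted from the end, the machine has to buffer the most recent 2 symbols. Make each state the string of the last up-to-2 symbols read; on input `x` shift the window left and append `x`. Accept when the buffered window has length 2 and begins with `a`.
13 states suffice.
          a    b    c  
>  q0     q1   q2   q3 
   q1     q4   q5   q6 
   q2     q7   q8   q9 
   q3    q10  q11  q12 
 * q4     q4   q5   q6 
 * q5     q7   q8   q9 
 * q6    q10  q11  q12 
   q7     q4   q5   q6 
   q8     q7   q8   q9 
   q9    q10  q11  q12 
   q10    q4   q5   q6 
   q11    q7   q8   q9 
   q12   q10  q11  q12 
(> = start, * = accepting)

start=q0; accept=q4,q5,q6; q0-a->q1; q0-b->q2; q0-c->q3; q1-a->q4; q1-b->q5; q1-c->q6; q2-a->q7; q2-b->q8; q2-c->q9; q3-a->q10; q3-b->q11; q3-c->q12; q4-a->q4; q4-b->q5; q4-c->q6; q5-a->q7; q5-b->q8; q5-c->q9; q6-a->q10; q6-b->q11; q6-c->q12; q7-a->q4; q7-b->q5; q7-c->q6; q8-a->q7; q8-b->q8; q8-c->q9; q9-a->q10; q9-b->q11; q9-c->q12; q10-a->q4; q10-b->q5; q10-c->q6; q11-a->q7; q11-b->q8; q11-c->q9; q12-a->q10; q12-b->q11; q12-c->q12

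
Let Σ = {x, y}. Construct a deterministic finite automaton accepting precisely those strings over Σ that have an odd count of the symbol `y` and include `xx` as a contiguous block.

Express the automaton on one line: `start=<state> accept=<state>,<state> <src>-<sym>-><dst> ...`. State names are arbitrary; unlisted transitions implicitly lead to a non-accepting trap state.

start=A accept=F A-x->B A-y->C B-x->D B-y->C C-x->E C-y->A D-x->D D-y->F E-x->F E-y->A F-x->F F-y->D

Handle the two conditions separately and then intersect. The first has 2 states tracking the count of `y`s modulo 2; the second has 3 states tracking whether and how much of `xx` has been seen. A product state is a pair (one from each), accepting exactly when both do.
       x  y 
>  A   B  C 
   B   D  C 
   C   E  A 
   D   D  F 
   E   F  A 
 * F   F  D 
(> = start, * = accepting)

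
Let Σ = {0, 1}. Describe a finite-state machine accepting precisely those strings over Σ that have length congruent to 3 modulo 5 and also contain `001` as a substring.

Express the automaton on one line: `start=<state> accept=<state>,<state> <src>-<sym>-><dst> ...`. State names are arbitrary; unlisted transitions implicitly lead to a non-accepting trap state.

start=A accept=H A-0->B A-1->C B-0->D B-1->E C-0->F C-1->E D-0->G D-1->H E-0->I E-1->J F-0->G F-1->J G-0->K G-1->L H-0->L H-1->L I-0->K I-1->M J-0->N J-1->M K-0->O K-1->P L-0->P L-1->P M-0->Q M-1->A N-0->O N-1->A O-0->R O-1->S P-0->S P-1->S Q-0->R Q-1->C R-0->D R-1->T S-0->T S-1->T T-0->H T-1->H

Build one automaton per condition and run them in lockstep. The first has 5 states tracking the input length modulo 5; the second has 4 states tracking whether and how much of `001` has been seen. A product state is a pair (one from each), accepting exactly when both do.
With 20 states:
       0  1 
>  A   B  C 
   B   D  E 
   C   F  E 
   D   G  H 
   E   I  J 
   F   G  J 
   G   K  L 
 * H   L  L 
   I   K  M 
   J   N  M 
   K   O  P 
   L   P  P 
   M   Q  A 
   N   O  A 
   O   R  S 
   P   S  S 
   Q   R  C 
   R   D  T 
   S   T  T 
   T   H  H 
(> = start, * = accepting)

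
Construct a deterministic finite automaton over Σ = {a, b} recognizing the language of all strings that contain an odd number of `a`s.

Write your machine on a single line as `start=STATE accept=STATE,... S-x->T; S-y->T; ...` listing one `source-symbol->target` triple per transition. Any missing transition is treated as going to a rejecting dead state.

start=q0; accept=q1; q0-a->q1; q0-b->q0; q1-a->q0; q1-b->q1

The only thing that matters is how many `a`s have appeared, reduced mod 2. Use one state per residue: q0 for 0, …, q1 for 1. Reading `a` moves to the next residue; anything else stays put. q1 is accepting.
        a   b  
>  q0   q1  q0 
 * q1   q0  q1 
(> = start, * = accepting)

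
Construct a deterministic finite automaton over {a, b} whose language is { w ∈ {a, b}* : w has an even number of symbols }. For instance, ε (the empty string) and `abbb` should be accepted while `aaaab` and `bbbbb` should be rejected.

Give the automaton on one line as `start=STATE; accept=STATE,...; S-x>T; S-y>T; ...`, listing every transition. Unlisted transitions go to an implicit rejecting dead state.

start=q0; accept=q0; q0-a>q1; q0-b>q1; q1-a>q0; q1-b>q0

Only the length mod 2 matters, so use a 2-cycle: from any state, every input symbol moves to the next state, wrapping q1 back to q0. Mark q0 accepting.
        a   b  
>* q0   q1  q1 
   q1   q0  q0 
(> = start, * = accepting)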